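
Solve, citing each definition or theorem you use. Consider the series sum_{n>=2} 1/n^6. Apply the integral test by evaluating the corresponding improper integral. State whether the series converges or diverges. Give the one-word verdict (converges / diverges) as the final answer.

Let f(x) = x^(-6). Then f is positive, continuous, and decreasing on [2, infinity), so the integral test applies.
Compute the improper integral int_{2}^infinity f(x) dx:
  antiderivative F(x) = -1/(5*x^5).
  As x -> infinity, F(x) -> 0 (since p = 6 > 1).
  So int = F(infinity) - F(2) = 0 - (-1/160) = 1/160.
  Finite, so by the integral test, the series converges.

converges


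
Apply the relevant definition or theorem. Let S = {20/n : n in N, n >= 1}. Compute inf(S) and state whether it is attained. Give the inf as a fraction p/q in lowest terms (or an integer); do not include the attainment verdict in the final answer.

Analysis:
- Values: 20, 10, 20/3, 5, ... strictly decreasing.
- The maximum is 20 (n=1); sup = 20 (attained).
- The set is bounded below by 0; 20/n -> 0 so 0 is the greatest lower bound.
- 0 is not in the set, so inf = 0 is not attained.
Conclusion: inf(S) = 0, not attained in S.

0


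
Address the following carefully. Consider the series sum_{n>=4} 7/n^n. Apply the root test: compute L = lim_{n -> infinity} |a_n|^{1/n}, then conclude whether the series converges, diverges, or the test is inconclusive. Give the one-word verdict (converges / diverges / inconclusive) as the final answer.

Let a_n denote the general term. Form |a_n|^(1/n) and simplify:
|a_n|^(1/n) = 7^(1/n)/n
Take the limit as n -> infinity: L = 0.
Since L = 0 < 1, the root test implies convergence.

converges


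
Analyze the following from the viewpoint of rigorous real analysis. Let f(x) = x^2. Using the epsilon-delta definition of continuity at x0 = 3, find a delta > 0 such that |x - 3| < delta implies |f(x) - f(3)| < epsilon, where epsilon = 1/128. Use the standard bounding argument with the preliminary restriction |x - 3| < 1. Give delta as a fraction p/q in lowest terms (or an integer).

Factor: |x^2 - (3)^2| = |x - 3| * |x + 3|.
Impose |x - 3| < 1 first. Then |x + 3| = |(x - 3) + 2*(3)| <= |x - 3| + 2*|3| < 1 + 6 = 7.
So |x^2 - (3)^2| < delta * 7.
We need delta * 7 <= 1/128, i.e. delta <= 1/128/7 = 1/896.
Since 1/896 < 1, this is tighter than 1; take delta = 1/896.
So delta = 1/896 works.

1/896


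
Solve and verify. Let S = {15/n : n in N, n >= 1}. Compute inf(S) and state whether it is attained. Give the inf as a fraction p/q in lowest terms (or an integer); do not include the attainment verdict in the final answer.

Analysis:
- Values: 15, 15/2, 5, 15/4, ... strictly decreasing.
- The maximum is 15 (n=1); sup = 15 (attained).
- The set is bounded below by 0; 15/n -> 0 so 0 is the greatest lower bound.
- 0 is not in the set, so inf = 0 is not attained.
Conclusion: inf(S) = 0, not attained in S.

0


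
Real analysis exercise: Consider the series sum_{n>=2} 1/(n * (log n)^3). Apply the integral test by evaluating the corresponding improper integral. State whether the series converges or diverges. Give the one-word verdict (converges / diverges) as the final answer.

Let f(x) = 1/(x*log(x)^3). Then f is positive, continuous, and decreasing on [2, infinity), so the integral test applies.
Compute the improper integral int_{2}^infinity f(x) dx:
  antiderivative F(x) = -1/(2*log(x)^2).
  F(x) -> 0 as x -> infinity.  int = 0 - F(2) = 1/(2*log(2)^2) < infinity. By the integral test, the series converges.

converges


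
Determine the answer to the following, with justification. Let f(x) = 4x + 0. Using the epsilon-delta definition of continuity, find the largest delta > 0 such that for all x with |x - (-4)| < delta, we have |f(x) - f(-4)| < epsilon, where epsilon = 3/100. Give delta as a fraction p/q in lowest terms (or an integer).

We compute f(-4) = 4*(-4) + 0 = -16.
|f(x) - f(-4)| = |4x + 0 - (-16)| = |4(x - (-4))| = 4|x - (-4)|.
We need 4|x - (-4)| < 3/100, i.e. |x - (-4)| < 3/100 / 4 = 3/400.
So any delta <= 3/400 works. Conversely, if delta > 3/400, then x = -4 + 3/400 satisfies |x - (-4)| = 3/400 < delta but |f(x) - f(-4)| = 4 * 3/400 = 3/100, which is not < 3/100; so no larger delta works.
Hence the largest such delta is 3/400.

3/400


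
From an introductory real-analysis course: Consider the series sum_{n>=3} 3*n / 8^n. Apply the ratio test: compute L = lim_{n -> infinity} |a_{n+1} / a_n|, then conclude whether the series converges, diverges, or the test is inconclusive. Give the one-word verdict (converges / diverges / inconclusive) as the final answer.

Let a_n denote the general term. Form the ratio a_{n+1}/a_n and simplify:
a_{n+1}/a_n = (n + 1)/(8*n)
Take the limit as n -> infinity: L = 1/8.
Since L = 1/8 < 1, the ratio test implies the series converges.

converges


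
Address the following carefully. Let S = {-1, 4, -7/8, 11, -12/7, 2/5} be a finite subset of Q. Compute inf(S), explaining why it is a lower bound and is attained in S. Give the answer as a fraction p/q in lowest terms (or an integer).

S is finite, so inf(S) = min(S).
Sorted increasing:
-12/7, -1, -7/8, 2/5, 4, 11
The extremum is -12/7.
For every x in S, x >= -12/7. And -12/7 is in S, so it is attained.
Therefore inf(S) = -12/7.

-12/7


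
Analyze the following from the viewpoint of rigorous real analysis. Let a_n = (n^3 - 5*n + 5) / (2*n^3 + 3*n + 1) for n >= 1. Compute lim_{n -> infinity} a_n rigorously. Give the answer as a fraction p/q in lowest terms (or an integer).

Divide numerator and denominator by n^3, the highest power:
numerator / n^3 = 1 - 5/n^2 + 5/n^3
denominator / n^3 = 2 + 3/n^2 + n^(-3)
As n -> infinity, all terms of the form c/n^k (k >= 1) tend to 0.
So numerator / n^3 -> 1 and denominator / n^3 -> 2.
Therefore lim a_n = 1/2.

1/2


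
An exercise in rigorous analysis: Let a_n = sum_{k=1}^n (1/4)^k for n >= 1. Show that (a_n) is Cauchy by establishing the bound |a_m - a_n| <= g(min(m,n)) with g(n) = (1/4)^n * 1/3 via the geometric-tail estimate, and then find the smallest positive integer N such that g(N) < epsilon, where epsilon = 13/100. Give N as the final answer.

For m > n >= 1: |a_m - a_n| = sum_{k=n+1}^m (1/4)^k < sum_{k=n+1}^infinity (1/4)^k = (1/4)^(n+1) / (1 - 1/4) = (1/4)^n * (1/4) * (4/3) = (1/4)^n * 1/3.
So g(n) = (1/4)^n / 3. Since g(n) -> 0, (a_n) is Cauchy.
Now solve g(N) < 13/100: (1/4)^N / 3 < 13/100 <=> 4^N > 1 / (3 * 13/100) = 100/39.
Check powers of 4: 4^0 = 1 <= 100/39, 4^1 = 4 > 100/39.
So the smallest such N is 1. Check: g(1) = 1/(3 * 4) = 1/12 < 13/100.

1


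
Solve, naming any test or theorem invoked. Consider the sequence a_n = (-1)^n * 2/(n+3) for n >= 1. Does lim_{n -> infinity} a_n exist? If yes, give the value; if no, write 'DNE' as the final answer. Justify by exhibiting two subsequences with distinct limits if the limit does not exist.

Examine the behaviour of a_n along subsequences.
Even-n subsequence a_{2k} = 2/(2k+3) -> 0. Odd-n subsequence a_{2k+1} = -2/(2k+4) -> 0. Both tend to 0, which suggests the limit is 0; verify directly.
|a_n - 0| = 2/(n+3) < 2/n for every n >= 1.
Given epsilon > 0, choose a positive integer N > 2/epsilon. Then for all n >= N, |a_n| < 2/n <= 2/N < epsilon.
So by the definition of the limit, lim a_n exists and equals 0.

0


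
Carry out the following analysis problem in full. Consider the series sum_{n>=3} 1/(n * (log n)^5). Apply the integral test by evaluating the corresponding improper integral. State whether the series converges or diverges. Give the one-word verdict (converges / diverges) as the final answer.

Let f(x) = 1/(x*log(x)^5). Then f is positive, continuous, and decreasing on [3, infinity), so the integral test applies.
Compute the improper integral int_{3}^infinity f(x) dx:
  antiderivative F(x) = -1/(4*log(x)^4).
  F(x) -> 0 as x -> infinity.  int = 0 - F(3) = 1/(4*log(3)^4) < infinity. By the integral test, the series converges.

converges


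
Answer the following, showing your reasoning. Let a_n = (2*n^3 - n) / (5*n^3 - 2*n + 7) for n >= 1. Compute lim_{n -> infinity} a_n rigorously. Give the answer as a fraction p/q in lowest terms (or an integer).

Divide numerator and denominator by n^3, the highest power:
numerator / n^3 = 2 - 1/n^2
denominator / n^3 = 5 - 2/n^2 + 7/n^3
As n -> infinity, all terms of the form c/n^k (k >= 1) tend to 0.
So numerator / n^3 -> 2 and denominator / n^3 -> 5.
Therefore lim a_n = 2/5.

2/5


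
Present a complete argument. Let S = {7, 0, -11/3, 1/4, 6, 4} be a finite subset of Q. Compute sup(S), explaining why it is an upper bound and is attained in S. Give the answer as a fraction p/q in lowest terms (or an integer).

S is finite, so sup(S) = max(S).
Sorted decreasing:
7, 6, 4, 1/4, 0, -11/3
The extremum is 7.
For every x in S, x <= 7. And 7 is in S, so it is attained.
Therefore sup(S) = 7.

7


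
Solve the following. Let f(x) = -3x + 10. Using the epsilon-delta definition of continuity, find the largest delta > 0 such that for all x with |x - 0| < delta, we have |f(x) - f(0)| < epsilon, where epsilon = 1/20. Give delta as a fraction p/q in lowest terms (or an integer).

We compute f(0) = -3*(0) + 10 = 10.
|f(x) - f(0)| = |-3x + 10 - (10)| = |-3(x - 0)| = 3|x - 0|.
We need 3|x - 0| < 1/20, i.e. |x - 0| < 1/20 / 3 = 1/60.
So any delta <= 1/60 works. Conversely, if delta > 1/60, then x = 0 + 1/60 satisfies |x - 0| = 1/60 < delta but |f(x) - f(0)| = 3 * 1/60 = 1/20, which is not < 1/20; so no larger delta works.
Hence the largest such delta is 1/60.

1/60


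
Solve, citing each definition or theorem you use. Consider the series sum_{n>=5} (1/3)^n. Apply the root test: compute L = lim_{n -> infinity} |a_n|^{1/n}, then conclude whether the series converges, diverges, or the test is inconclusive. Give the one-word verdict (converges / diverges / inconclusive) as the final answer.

Let a_n denote the general term. Form |a_n|^(1/n) and simplify:
|a_n|^(1/n) = 1/3
Take the limit as n -> infinity: L = 1/3.
Since L = 1/3 < 1, the root test implies convergence.

converges


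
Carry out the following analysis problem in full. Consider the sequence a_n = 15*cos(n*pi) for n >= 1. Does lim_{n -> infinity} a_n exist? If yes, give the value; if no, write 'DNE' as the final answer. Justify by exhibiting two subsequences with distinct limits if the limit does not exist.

Examine the behaviour of a_n along subsequences.
cos(n*pi) = (-1)^n, so a_n = 15*(-1)^n. a_{2k} = 15 -> 15. a_{2k+1} = -15 -> -15.
Since these two subsequential limits are 15 and -15, distinct, the full sequence cannot converge (a convergent sequence has all subsequences tending to the same limit). So lim a_n does not exist.

DNE


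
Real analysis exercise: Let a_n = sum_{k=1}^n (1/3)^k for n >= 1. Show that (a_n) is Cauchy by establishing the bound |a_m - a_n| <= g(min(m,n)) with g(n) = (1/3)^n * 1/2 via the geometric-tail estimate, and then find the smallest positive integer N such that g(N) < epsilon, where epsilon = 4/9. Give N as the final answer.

For m > n >= 1: |a_m - a_n| = sum_{k=n+1}^m (1/3)^k < sum_{k=n+1}^infinity (1/3)^k = (1/3)^(n+1) / (1 - 1/3) = (1/3)^n * (1/3) * (3/2) = (1/3)^n * 1/2.
So g(n) = (1/3)^n / 2. Since g(n) -> 0, (a_n) is Cauchy.
Now solve g(N) < 4/9: (1/3)^N / 2 < 4/9 <=> 3^N > 1 / (2 * 4/9) = 9/8.
Check powers of 3: 3^0 = 1 <= 9/8, 3^1 = 3 > 9/8.
So the smallest such N is 1. Check: g(1) = 1/(2 * 3) = 1/6 < 4/9.

1


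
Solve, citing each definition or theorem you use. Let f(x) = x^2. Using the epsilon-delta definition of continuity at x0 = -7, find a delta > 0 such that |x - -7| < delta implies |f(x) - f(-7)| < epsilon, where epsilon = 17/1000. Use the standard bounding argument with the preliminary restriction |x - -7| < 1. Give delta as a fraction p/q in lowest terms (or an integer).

Factor: |x^2 - (-7)^2| = |x - -7| * |x + -7|.
Impose |x - -7| < 1 first. Then |x + -7| = |(x - -7) + 2*(-7)| <= |x - -7| + 2*|-7| < 1 + 14 = 15.
So |x^2 - (-7)^2| < delta * 15.
We need delta * 15 <= 17/1000, i.e. delta <= 17/1000/15 = 17/15000.
Since 17/15000 < 1, this is tighter than 1; take delta = 17/15000.
So delta = 17/15000 works.

17/15000


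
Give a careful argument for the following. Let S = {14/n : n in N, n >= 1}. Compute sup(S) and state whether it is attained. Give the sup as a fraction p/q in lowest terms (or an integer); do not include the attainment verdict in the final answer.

Analysis:
- Values: 14, 7, 14/3, 7/2, ... strictly decreasing.
- The maximum is 14 (n=1); sup = 14 (attained).
- The set is bounded below by 0; 14/n -> 0 so 0 is the greatest lower bound.
- 0 is not in the set, so inf = 0 is not attained.
Conclusion: sup(S) = 14, attained in S.

14


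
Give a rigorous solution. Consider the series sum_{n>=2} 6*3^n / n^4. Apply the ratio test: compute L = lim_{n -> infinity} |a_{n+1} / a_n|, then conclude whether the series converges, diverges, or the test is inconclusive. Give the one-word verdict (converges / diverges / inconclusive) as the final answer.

Let a_n denote the general term. Form the ratio a_{n+1}/a_n and simplify:
a_{n+1}/a_n = 3*n^4/(n + 1)^4
Take the limit as n -> infinity: L = 3.
Since L = 3 > 1 (or L = infinity), the ratio test implies the series diverges.

diverges


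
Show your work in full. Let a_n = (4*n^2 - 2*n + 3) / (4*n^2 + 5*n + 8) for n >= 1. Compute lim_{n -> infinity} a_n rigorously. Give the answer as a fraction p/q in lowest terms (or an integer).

Divide numerator and denominator by n^2, the highest power:
numerator / n^2 = 4 - 2/n + 3/n^2
denominator / n^2 = 4 + 5/n + 8/n^2
As n -> infinity, all terms of the form c/n^k (k >= 1) tend to 0.
So numerator / n^2 -> 4 and denominator / n^2 -> 4.
Therefore lim a_n = 1.

1


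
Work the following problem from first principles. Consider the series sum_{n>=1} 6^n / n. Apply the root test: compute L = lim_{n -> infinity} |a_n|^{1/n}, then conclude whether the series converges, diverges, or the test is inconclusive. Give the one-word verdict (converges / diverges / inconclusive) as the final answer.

Let a_n denote the general term. Form |a_n|^(1/n) and simplify:
|a_n|^(1/n) = 6/n^(1/n)
Take the limit as n -> infinity: L = 6.
Since L = 6 > 1, the root test implies divergence.

diverges


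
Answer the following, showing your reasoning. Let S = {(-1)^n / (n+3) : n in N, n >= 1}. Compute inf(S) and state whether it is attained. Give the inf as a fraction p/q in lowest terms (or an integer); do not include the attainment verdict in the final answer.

Analysis:
- Values: -1/4, 1/5, -1/6, 1/7, -1/8, ...
- Positive terms (even n): 1/(2+3), 1/(4+3), ... decreasing -> max = 1/5 (n=2).
- Negative terms (odd n): -1/(1+3), -1/(3+3), ... increasing -> min = -1/4 (n=1).
- So sup = 1/5 (attained at n=2); inf = -1/4 (attained at n=1).
Conclusion: inf(S) = -1/4, attained in S.

-1/4


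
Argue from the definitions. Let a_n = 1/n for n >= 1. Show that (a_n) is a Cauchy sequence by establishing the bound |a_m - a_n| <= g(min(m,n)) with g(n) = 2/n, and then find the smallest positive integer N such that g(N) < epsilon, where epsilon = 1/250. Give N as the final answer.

For any m, n >= 1, by the triangle inequality:
|a_m - a_n| = |1/m - 1/n| <= 1/m + 1/n <= 2/min(m,n).
So g(n) = 2/n bounds the Cauchy difference. Since g(n) -> 0, (a_n) is Cauchy.
Now solve g(N) < 1/250: 2/N < 1/250 <=> N > 2 / (1/250) = 500.
The smallest integer strictly greater than 500 is N = 501.
Check: g(501) = 2/501 = 2/501 < 1/250; g(500) = 1/250 >= 1/250. So N = 501.

501


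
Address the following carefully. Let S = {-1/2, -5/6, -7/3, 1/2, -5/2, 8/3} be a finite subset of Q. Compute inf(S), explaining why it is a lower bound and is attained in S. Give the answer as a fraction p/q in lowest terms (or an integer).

S is finite, so inf(S) = min(S).
Sorted increasing:
-5/2, -7/3, -5/6, -1/2, 1/2, 8/3
The extremum is -5/2.
For every x in S, x >= -5/2. And -5/2 is in S, so it is attained.
Therefore inf(S) = -5/2.

-5/2


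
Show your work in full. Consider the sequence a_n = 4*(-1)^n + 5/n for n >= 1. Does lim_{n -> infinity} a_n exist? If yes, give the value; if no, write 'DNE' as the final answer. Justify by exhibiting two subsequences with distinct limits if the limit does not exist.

Examine the behaviour of a_n along subsequences.
a_{2k} = 4 + 5/(2k) -> 4. a_{2k+1} = -4 + 5/(2k+1) -> -4.
Since these two subsequential limits are 4 and -4, distinct, the full sequence cannot converge (a convergent sequence has all subsequences tending to the same limit). So lim a_n does not exist.

DNE


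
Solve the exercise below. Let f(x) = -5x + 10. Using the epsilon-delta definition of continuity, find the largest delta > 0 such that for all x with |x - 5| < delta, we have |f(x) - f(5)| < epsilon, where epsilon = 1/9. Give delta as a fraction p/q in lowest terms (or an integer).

We compute f(5) = -5*(5) + 10 = -15.
|f(x) - f(5)| = |-5x + 10 - (-15)| = |-5(x - 5)| = 5|x - 5|.
We need 5|x - 5| < 1/9, i.e. |x - 5| < 1/9 / 5 = 1/45.
So any delta <= 1/45 works. Conversely, if delta > 1/45, then x = 5 + 1/45 satisfies |x - 5| = 1/45 < delta but |f(x) - f(5)| = 5 * 1/45 = 1/9, which is not < 1/9; so no larger delta works.
Hence the largest such delta is 1/45.

1/45


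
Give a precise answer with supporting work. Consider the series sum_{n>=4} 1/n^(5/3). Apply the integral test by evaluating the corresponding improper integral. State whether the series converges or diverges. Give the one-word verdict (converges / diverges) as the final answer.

Let f(x) = x^(-5/3). Then f is positive, continuous, and decreasing on [4, infinity), so the integral test applies.
Compute the improper integral int_{4}^infinity f(x) dx:
  antiderivative F(x) = -3/(2*x^(2/3)).
  As x -> infinity, F(x) -> 0 (since p = 5/3 > 1).
  So int = F(infinity) - F(4) = 0 - (-3*2^(2/3)/8) = 3*2^(2/3)/8.
  Finite, so by the integral test, the series converges.

converges


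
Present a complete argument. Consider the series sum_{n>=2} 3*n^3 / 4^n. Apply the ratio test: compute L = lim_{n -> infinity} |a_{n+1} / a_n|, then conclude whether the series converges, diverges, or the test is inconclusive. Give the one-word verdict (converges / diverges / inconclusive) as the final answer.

Let a_n denote the general term. Form the ratio a_{n+1}/a_n and simplify:
a_{n+1}/a_n = (n + 1)^3/(4*n^3)
Take the limit as n -> infinity: L = 1/4.
Since L = 1/4 < 1, the ratio test implies the series converges.

converges


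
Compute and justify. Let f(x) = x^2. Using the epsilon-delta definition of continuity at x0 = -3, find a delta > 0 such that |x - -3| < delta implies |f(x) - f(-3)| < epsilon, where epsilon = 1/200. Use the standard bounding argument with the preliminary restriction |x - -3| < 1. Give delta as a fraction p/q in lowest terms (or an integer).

Factor: |x^2 - (-3)^2| = |x - -3| * |x + -3|.
Impose |x - -3| < 1 first. Then |x + -3| = |(x - -3) + 2*(-3)| <= |x - -3| + 2*|-3| < 1 + 6 = 7.
So |x^2 - (-3)^2| < delta * 7.
We need delta * 7 <= 1/200, i.e. delta <= 1/200/7 = 1/1400.
Since 1/1400 < 1, this is tighter than 1; take delta = 1/1400.
So delta = 1/1400 works.

1/1400


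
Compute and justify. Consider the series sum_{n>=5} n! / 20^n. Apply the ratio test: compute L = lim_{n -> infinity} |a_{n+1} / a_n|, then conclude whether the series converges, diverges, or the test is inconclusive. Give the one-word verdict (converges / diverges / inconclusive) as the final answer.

Let a_n denote the general term. Form the ratio a_{n+1}/a_n and simplify:
a_{n+1}/a_n = n/20 + 1/20
Take the limit as n -> infinity: L = infinity.
Since L = infinity > 1 (or L = infinity), the ratio test implies the series diverges.

diverges


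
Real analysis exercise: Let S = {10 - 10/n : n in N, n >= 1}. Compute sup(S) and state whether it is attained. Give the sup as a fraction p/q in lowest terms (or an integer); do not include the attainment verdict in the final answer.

Analysis:
- Values: 0, 5, 20/3, 15/2, ... strictly increasing.
- Minimum is 0 (n=1); inf = 0 (attained).
- 10 - 10/n -> 10 from below; sup = 10, not attained.
Conclusion: sup(S) = 10, not attained in S.

10


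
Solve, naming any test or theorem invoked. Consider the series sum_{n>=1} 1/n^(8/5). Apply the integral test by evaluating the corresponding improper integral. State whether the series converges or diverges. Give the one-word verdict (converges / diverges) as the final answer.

Let f(x) = x^(-8/5). Then f is positive, continuous, and decreasing on [1, infinity), so the integral test applies.
Compute the improper integral int_{1}^infinity f(x) dx:
  antiderivative F(x) = -5/(3*x^(3/5)).
  As x -> infinity, F(x) -> 0 (since p = 8/5 > 1).
  So int = F(infinity) - F(1) = 0 - (-5/3) = 5/3.
  Finite, so by the integral test, the series converges.

converges


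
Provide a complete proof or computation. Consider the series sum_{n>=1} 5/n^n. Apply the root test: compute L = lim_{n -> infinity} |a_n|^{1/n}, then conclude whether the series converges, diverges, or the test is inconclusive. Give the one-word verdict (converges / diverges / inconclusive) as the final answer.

Let a_n denote the general term. Form |a_n|^(1/n) and simplify:
|a_n|^(1/n) = 5^(1/n)/n
Take the limit as n -> infinity: L = 0.
Since L = 0 < 1, the root test implies convergence.

converges


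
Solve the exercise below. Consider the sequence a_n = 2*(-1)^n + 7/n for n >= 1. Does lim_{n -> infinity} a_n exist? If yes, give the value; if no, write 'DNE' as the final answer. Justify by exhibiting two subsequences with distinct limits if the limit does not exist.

Examine the behaviour of a_n along subsequences.
a_{2k} = 2 + 7/(2k) -> 2. a_{2k+1} = -2 + 7/(2k+1) -> -2.
Since these two subsequential limits are 2 and -2, distinct, the full sequence cannot converge (a convergent sequence has all subsequences tending to the same limit). So lim a_n does not exist.

DNE


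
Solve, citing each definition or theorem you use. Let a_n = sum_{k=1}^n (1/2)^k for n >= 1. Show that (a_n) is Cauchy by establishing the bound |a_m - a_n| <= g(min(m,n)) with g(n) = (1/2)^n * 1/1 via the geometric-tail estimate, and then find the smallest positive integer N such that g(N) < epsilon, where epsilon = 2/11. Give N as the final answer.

For m > n >= 1: |a_m - a_n| = sum_{k=n+1}^m (1/2)^k < sum_{k=n+1}^infinity (1/2)^k = (1/2)^(n+1) / (1 - 1/2) = (1/2)^n * (1/2) * (2/1) = (1/2)^n * 1/1.
So g(n) = (1/2)^n / 1. Since g(n) -> 0, (a_n) is Cauchy.
Now solve g(N) < 2/11: (1/2)^N / 1 < 2/11 <=> 2^N > 1 / (1 * 2/11) = 11/2.
Check powers of 2: 2^2 = 4 <= 11/2, 2^3 = 8 > 11/2.
So the smallest such N is 3. Check: g(3) = 1/(1 * 8) = 1/8 < 2/11.

3


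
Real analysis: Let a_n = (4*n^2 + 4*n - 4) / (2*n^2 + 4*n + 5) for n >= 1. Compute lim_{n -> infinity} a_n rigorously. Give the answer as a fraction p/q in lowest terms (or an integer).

Divide numerator and denominator by n^2, the highest power:
numerator / n^2 = 4 + 4/n - 4/n^2
denominator / n^2 = 2 + 4/n + 5/n^2
As n -> infinity, all terms of the form c/n^k (k >= 1) tend to 0.
So numerator / n^2 -> 4 and denominator / n^2 -> 2.
Therefore lim a_n = 2.

2


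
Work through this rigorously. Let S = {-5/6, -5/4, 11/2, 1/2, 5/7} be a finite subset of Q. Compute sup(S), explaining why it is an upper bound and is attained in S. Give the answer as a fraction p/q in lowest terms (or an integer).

S is finite, so sup(S) = max(S).
Sorted decreasing:
11/2, 5/7, 1/2, -5/6, -5/4
The extremum is 11/2.
For every x in S, x <= 11/2. And 11/2 is in S, so it is attained.
Therefore sup(S) = 11/2.

11/2


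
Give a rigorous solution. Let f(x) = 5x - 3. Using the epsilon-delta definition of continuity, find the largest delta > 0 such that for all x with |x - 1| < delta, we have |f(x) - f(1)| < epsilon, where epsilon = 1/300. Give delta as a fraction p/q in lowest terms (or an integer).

We compute f(1) = 5*(1) - 3 = 2.
|f(x) - f(1)| = |5x - 3 - (2)| = |5(x - 1)| = 5|x - 1|.
We need 5|x - 1| < 1/300, i.e. |x - 1| < 1/300 / 5 = 1/1500.
So any delta <= 1/1500 works. Conversely, if delta > 1/1500, then x = 1 + 1/1500 satisfies |x - 1| = 1/1500 < delta but |f(x) - f(1)| = 5 * 1/1500 = 1/300, which is not < 1/300; so no larger delta works.
Hence the largest such delta is 1/1500.

1/1500


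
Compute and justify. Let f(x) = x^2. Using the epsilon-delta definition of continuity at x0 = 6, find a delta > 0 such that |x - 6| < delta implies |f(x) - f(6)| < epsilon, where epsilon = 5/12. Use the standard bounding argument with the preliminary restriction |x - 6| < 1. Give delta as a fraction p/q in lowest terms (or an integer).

Factor: |x^2 - (6)^2| = |x - 6| * |x + 6|.
Impose |x - 6| < 1 first. Then |x + 6| = |(x - 6) + 2*(6)| <= |x - 6| + 2*|6| < 1 + 12 = 13.
So |x^2 - (6)^2| < delta * 13.
We need delta * 13 <= 5/12, i.e. delta <= 5/12/13 = 5/156.
Since 5/156 < 1, this is tighter than 1; take delta = 5/156.
So delta = 5/156 works.

5/156


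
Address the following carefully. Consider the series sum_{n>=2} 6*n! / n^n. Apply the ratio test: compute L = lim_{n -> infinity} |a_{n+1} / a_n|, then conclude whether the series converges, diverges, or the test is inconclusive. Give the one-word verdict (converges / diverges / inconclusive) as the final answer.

Let a_n denote the general term. Form the ratio a_{n+1}/a_n and simplify:
a_{n+1}/a_n = (n/(n + 1))^n
Take the limit as n -> infinity: L = exp(-1).
Since L = exp(-1) < 1, the ratio test implies the series converges.

converges


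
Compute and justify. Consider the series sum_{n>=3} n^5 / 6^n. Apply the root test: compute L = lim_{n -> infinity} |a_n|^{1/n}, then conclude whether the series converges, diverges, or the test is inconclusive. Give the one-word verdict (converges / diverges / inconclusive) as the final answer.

Let a_n denote the general term. Form |a_n|^(1/n) and simplify:
|a_n|^(1/n) = n^(5/n)/6
Take the limit as n -> infinity: L = 1/6.
Since L = 1/6 < 1, the root test implies convergence.

converges


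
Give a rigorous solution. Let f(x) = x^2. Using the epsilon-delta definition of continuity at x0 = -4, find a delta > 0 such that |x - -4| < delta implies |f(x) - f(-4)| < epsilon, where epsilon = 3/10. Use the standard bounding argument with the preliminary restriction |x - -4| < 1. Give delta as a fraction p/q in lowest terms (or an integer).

Factor: |x^2 - (-4)^2| = |x - -4| * |x + -4|.
Impose |x - -4| < 1 first. Then |x + -4| = |(x - -4) + 2*(-4)| <= |x - -4| + 2*|-4| < 1 + 8 = 9.
So |x^2 - (-4)^2| < delta * 9.
We need delta * 9 <= 3/10, i.e. delta <= 3/10/9 = 1/30.
Since 1/30 < 1, this is tighter than 1; take delta = 1/30.
So delta = 1/30 works.

1/30


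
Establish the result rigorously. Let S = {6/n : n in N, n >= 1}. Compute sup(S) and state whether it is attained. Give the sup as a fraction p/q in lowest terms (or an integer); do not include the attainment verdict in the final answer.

Analysis:
- Values: 6, 3, 2, 3/2, ... strictly decreasing.
- The maximum is 6 (n=1); sup = 6 (attained).
- The set is bounded below by 0; 6/n -> 0 so 0 is the greatest lower bound.
- 0 is not in the set, so inf = 0 is not attained.
Conclusion: sup(S) = 6, attained in S.

6


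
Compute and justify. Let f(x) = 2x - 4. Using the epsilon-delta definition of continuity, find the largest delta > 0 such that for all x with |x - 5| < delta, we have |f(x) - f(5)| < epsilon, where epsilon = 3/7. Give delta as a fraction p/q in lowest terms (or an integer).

We compute f(5) = 2*(5) - 4 = 6.
|f(x) - f(5)| = |2x - 4 - (6)| = |2(x - 5)| = 2|x - 5|.
We need 2|x - 5| < 3/7, i.e. |x - 5| < 3/7 / 2 = 3/14.
So any delta <= 3/14 works. Conversely, if delta > 3/14, then x = 5 + 3/14 satisfies |x - 5| = 3/14 < delta but |f(x) - f(5)| = 2 * 3/14 = 3/7, which is not < 3/7; so no larger delta works.
Hence the largest such delta is 3/14.

3/14


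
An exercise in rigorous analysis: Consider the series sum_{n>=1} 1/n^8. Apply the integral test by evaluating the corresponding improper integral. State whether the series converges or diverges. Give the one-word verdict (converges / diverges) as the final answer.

Let f(x) = x^(-8). Then f is positive, continuous, and decreasing on [1, infinity), so the integral test applies.
Compute the improper integral int_{1}^infinity f(x) dx:
  antiderivative F(x) = -1/(7*x^7).
  As x -> infinity, F(x) -> 0 (since p = 8 > 1).
  So int = F(infinity) - F(1) = 0 - (-1/7) = 1/7.
  Finite, so by the integral test, the series converges.

converges


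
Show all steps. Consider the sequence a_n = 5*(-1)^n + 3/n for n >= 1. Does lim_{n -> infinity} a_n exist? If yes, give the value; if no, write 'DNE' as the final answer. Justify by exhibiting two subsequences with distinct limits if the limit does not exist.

Examine the behaviour of a_n along subsequences.
a_{2k} = 5 + 3/(2k) -> 5. a_{2k+1} = -5 + 3/(2k+1) -> -5.
Since these two subsequential limits are 5 and -5, distinct, the full sequence cannot converge (a convergent sequence has all subsequences tending to the same limit). So lim a_n does not exist.

DNE


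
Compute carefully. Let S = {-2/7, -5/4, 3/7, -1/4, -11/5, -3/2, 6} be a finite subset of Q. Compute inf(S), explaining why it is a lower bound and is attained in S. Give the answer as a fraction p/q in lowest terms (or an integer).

S is finite, so inf(S) = min(S).
Sorted increasing:
-11/5, -3/2, -5/4, -2/7, -1/4, 3/7, 6
The extremum is -11/5.
For every x in S, x >= -11/5. And -11/5 is in S, so it is attained.
Therefore inf(S) = -11/5.

-11/5


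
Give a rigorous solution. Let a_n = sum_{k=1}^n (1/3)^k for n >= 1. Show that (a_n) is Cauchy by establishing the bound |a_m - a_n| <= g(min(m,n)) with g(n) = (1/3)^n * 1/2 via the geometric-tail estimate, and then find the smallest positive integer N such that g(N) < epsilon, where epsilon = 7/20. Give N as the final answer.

For m > n >= 1: |a_m - a_n| = sum_{k=n+1}^m (1/3)^k < sum_{k=n+1}^infinity (1/3)^k = (1/3)^(n+1) / (1 - 1/3) = (1/3)^n * (1/3) * (3/2) = (1/3)^n * 1/2.
So g(n) = (1/3)^n / 2. Since g(n) -> 0, (a_n) is Cauchy.
Now solve g(N) < 7/20: (1/3)^N / 2 < 7/20 <=> 3^N > 1 / (2 * 7/20) = 10/7.
Check powers of 3: 3^0 = 1 <= 10/7, 3^1 = 3 > 10/7.
So the smallest such N is 1. Check: g(1) = 1/(2 * 3) = 1/6 < 7/20.

1


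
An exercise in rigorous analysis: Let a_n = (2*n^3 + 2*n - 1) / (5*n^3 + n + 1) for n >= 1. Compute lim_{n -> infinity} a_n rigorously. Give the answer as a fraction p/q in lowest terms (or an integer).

Divide numerator and denominator by n^3, the highest power:
numerator / n^3 = 2 + 2/n^2 - 1/n^3
denominator / n^3 = 5 + n^(-2) + n^(-3)
As n -> infinity, all terms of the form c/n^k (k >= 1) tend to 0.
So numerator / n^3 -> 2 and denominator / n^3 -> 5.
Therefore lim a_n = 2/5.

2/5


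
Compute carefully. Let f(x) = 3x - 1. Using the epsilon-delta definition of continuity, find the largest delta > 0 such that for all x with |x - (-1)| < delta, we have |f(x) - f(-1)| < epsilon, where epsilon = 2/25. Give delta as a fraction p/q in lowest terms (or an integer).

We compute f(-1) = 3*(-1) - 1 = -4.
|f(x) - f(-1)| = |3x - 1 - (-4)| = |3(x - (-1))| = 3|x - (-1)|.
We need 3|x - (-1)| < 2/25, i.e. |x - (-1)| < 2/25 / 3 = 2/75.
So any delta <= 2/75 works. Conversely, if delta > 2/75, then x = -1 + 2/75 satisfies |x - (-1)| = 2/75 < delta but |f(x) - f(-1)| = 3 * 2/75 = 2/25, which is not < 2/25; so no larger delta works.
Hence the largest such delta is 2/75.

2/75


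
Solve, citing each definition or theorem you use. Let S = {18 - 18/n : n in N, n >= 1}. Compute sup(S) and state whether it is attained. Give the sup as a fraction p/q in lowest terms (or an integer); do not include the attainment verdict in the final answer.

Analysis:
- Values: 0, 9, 12, 27/2, ... strictly increasing.
- Minimum is 0 (n=1); inf = 0 (attained).
- 18 - 18/n -> 18 from below; sup = 18, not attained.
Conclusion: sup(S) = 18, not attained in S.

18


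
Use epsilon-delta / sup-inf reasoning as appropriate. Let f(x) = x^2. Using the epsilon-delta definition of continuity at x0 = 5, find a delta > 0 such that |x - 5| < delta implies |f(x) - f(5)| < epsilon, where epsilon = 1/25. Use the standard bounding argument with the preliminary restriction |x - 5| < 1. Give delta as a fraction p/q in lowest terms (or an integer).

Factor: |x^2 - (5)^2| = |x - 5| * |x + 5|.
Impose |x - 5| < 1 first. Then |x + 5| = |(x - 5) + 2*(5)| <= |x - 5| + 2*|5| < 1 + 10 = 11.
So |x^2 - (5)^2| < delta * 11.
We need delta * 11 <= 1/25, i.e. delta <= 1/25/11 = 1/275.
Since 1/275 < 1, this is tighter than 1; take delta = 1/275.
So delta = 1/275 works.

1/275


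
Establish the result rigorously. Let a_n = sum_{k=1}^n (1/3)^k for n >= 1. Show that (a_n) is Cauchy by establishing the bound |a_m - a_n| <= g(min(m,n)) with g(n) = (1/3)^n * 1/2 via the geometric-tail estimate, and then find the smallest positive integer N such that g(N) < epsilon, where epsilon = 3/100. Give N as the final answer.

For m > n >= 1: |a_m - a_n| = sum_{k=n+1}^m (1/3)^k < sum_{k=n+1}^infinity (1/3)^k = (1/3)^(n+1) / (1 - 1/3) = (1/3)^n * (1/3) * (3/2) = (1/3)^n * 1/2.
So g(n) = (1/3)^n / 2. Since g(n) -> 0, (a_n) is Cauchy.
Now solve g(N) < 3/100: (1/3)^N / 2 < 3/100 <=> 3^N > 1 / (2 * 3/100) = 50/3.
Check powers of 3: 3^2 = 9 <= 50/3, 3^3 = 27 > 50/3.
So the smallest such N is 3. Check: g(3) = 1/(2 * 27) = 1/54 < 3/100.

3


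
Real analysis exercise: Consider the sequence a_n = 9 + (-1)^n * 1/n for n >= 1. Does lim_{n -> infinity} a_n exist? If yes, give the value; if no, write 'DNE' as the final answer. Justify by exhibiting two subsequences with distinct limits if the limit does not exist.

Examine the behaviour of a_n along subsequences.
Even-n subsequence a_{2k} = 9 + 1/(2k) -> 9. Odd-n subsequence a_{2k+1} = 9 - 1/(2k+1) -> 9. Both tend to 9, which suggests the limit is 9; verify directly.
|a_n - 9| = |(-1)^n * 1/n| = 1/n for every n >= 1.
Given epsilon > 0, choose a positive integer N > 1/epsilon. Then for all n >= N, |a_n - 9| = 1/n <= 1/N < epsilon.
So by the definition of the limit, lim a_n exists and equals 9.

9


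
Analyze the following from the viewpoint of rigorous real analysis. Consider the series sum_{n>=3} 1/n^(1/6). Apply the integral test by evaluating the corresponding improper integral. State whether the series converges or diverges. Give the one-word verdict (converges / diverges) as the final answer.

Let f(x) = x^(-1/6). Then f is positive, continuous, and decreasing on [3, infinity), so the integral test applies.
Compute the improper integral int_{3}^infinity f(x) dx:
  antiderivative F(x) = 6*x^(5/6)/5.
  As x -> infinity, F(x) -> infinity (since p = 1/6 < 1).
  So the integral diverges. By the integral test, the series diverges.

diverges


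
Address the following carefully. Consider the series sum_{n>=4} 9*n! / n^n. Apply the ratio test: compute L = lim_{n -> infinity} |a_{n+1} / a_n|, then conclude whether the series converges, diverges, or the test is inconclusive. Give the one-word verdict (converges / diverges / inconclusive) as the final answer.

Let a_n denote the general term. Form the ratio a_{n+1}/a_n and simplify:
a_{n+1}/a_n = (n/(n + 1))^n
Take the limit as n -> infinity: L = exp(-1).
Since L = exp(-1) < 1, the ratio test implies the series converges.

converges


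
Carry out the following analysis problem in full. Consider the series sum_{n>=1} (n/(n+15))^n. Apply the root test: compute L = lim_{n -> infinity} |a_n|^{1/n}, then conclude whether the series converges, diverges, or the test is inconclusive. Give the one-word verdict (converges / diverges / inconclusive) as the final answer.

Let a_n denote the general term. Form |a_n|^(1/n) and simplify:
|a_n|^(1/n) = n/(n + 15)
Take the limit as n -> infinity: L = 1.
Since L = 1, the root test is inconclusive. (In fact a_n = (n/(n+15))^n -> e^(-15) != 0, so the nth-term test shows divergence; but the root test itself gives no conclusion.)

inconclusive


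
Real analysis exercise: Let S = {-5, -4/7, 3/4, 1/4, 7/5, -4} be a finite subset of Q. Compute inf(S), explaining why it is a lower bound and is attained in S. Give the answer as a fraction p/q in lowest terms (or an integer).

S is finite, so inf(S) = min(S).
Sorted increasing:
-5, -4, -4/7, 1/4, 3/4, 7/5
The extremum is -5.
For every x in S, x >= -5. And -5 is in S, so it is attained.
Therefore inf(S) = -5.

-5


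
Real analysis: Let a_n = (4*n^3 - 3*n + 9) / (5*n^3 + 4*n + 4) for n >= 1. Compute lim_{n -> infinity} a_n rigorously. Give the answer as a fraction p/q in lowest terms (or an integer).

Divide numerator and denominator by n^3, the highest power:
numerator / n^3 = 4 - 3/n^2 + 9/n^3
denominator / n^3 = 5 + 4/n^2 + 4/n^3
As n -> infinity, all terms of the form c/n^k (k >= 1) tend to 0.
So numerator / n^3 -> 4 and denominator / n^3 -> 5.
Therefore lim a_n = 4/5.

4/5


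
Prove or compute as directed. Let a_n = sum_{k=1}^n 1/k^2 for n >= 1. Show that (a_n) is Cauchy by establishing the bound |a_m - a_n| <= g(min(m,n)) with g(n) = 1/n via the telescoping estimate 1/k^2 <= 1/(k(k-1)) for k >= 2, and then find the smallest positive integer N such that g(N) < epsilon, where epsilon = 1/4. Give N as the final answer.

For m > n >= 1: |a_m - a_n| = sum_{k=n+1}^m 1/k^2.
Use 1/k^2 <= 1/(k(k-1)) = 1/(k-1) - 1/k for k >= 2:
sum_{k=n+1}^m 1/k^2 <= sum_{k=n+1}^m (1/(k-1) - 1/k) = 1/n - 1/m <= 1/n.
By symmetry the same bound holds with n,m swapped, so |a_m - a_n| <= 1/min(m,n) = g(min(m,n)). Since g(n) -> 0, (a_n) is Cauchy.
Now solve g(N) < 1/4: 1/N < 1/4 <=> N > 1/(1/4) = 4.
The smallest integer strictly greater than 4 is N = 5.
Check: g(5) = 1/5 < 1/4; g(4) = 1/4 >= 1/4. So N = 5.

5


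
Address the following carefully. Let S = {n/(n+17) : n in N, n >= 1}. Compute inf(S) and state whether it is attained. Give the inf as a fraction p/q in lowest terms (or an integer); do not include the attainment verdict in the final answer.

Analysis:
- Values: 1/18, 2/19, 3/20, 4/21, ... strictly increasing.
- Minimum is 1/18 (n=1); inf = 1/18 (attained).
- n/(n+17) = 1 - 17/(n+17) -> 1 from below as n -> infinity, and never equals 1.
- So sup = 1 (not attained).
Conclusion: inf(S) = 1/18, attained in S.

1/18


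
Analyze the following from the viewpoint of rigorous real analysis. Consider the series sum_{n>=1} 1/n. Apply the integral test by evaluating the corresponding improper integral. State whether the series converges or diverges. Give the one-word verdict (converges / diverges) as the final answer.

Let f(x) = 1/x. Then f is positive, continuous, and decreasing on [1, infinity), so the integral test applies.
Compute the improper integral int_{1}^infinity f(x) dx:
  antiderivative F(x) = log(x).
  As x -> infinity, log(x) -> infinity.
  So int = infinity - log(1) = infinity. By the integral test, the series diverges.

diverges


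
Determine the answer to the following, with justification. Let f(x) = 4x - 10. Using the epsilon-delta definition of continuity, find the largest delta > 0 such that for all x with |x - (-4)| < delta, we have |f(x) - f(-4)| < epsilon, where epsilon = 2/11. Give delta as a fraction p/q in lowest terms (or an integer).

We compute f(-4) = 4*(-4) - 10 = -26.
|f(x) - f(-4)| = |4x - 10 - (-26)| = |4(x - (-4))| = 4|x - (-4)|.
We need 4|x - (-4)| < 2/11, i.e. |x - (-4)| < 2/11 / 4 = 1/22.
So any delta <= 1/22 works. Conversely, if delta > 1/22, then x = -4 + 1/22 satisfies |x - (-4)| = 1/22 < delta but |f(x) - f(-4)| = 4 * 1/22 = 2/11, which is not < 2/11; so no larger delta works.
Hence the largest such delta is 1/22.

1/22


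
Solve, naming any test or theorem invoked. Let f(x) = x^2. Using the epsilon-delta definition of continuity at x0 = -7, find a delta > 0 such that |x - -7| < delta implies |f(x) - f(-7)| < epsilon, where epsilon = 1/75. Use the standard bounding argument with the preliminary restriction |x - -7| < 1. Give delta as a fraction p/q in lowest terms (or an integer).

Factor: |x^2 - (-7)^2| = |x - -7| * |x + -7|.
Impose |x - -7| < 1 first. Then |x + -7| = |(x - -7) + 2*(-7)| <= |x - -7| + 2*|-7| < 1 + 14 = 15.
So |x^2 - (-7)^2| < delta * 15.
We need delta * 15 <= 1/75, i.e. delta <= 1/75/15 = 1/1125.
Since 1/1125 < 1, this is tighter than 1; take delta = 1/1125.
So delta = 1/1125 works.

1/1125
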